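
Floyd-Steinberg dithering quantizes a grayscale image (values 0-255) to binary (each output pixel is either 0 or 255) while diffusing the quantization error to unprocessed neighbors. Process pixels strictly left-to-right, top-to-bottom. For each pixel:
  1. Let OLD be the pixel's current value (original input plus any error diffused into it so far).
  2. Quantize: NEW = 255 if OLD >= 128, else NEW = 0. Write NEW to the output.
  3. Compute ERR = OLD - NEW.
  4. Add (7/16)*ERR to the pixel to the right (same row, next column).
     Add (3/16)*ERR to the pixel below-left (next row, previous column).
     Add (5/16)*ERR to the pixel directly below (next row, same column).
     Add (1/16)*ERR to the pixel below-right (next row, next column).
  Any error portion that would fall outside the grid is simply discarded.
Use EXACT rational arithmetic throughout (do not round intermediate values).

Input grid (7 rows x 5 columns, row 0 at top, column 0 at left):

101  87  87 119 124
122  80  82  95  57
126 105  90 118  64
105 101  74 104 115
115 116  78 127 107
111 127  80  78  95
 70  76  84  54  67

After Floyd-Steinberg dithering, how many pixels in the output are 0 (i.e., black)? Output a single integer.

(0,0): OLD=101 → NEW=0, ERR=101
(0,1): OLD=2099/16 → NEW=255, ERR=-1981/16
(0,2): OLD=8405/256 → NEW=0, ERR=8405/256
(0,3): OLD=546259/4096 → NEW=255, ERR=-498221/4096
(0,4): OLD=4638917/65536 → NEW=0, ERR=4638917/65536
(1,0): OLD=33369/256 → NEW=255, ERR=-31911/256
(1,1): OLD=-1553/2048 → NEW=0, ERR=-1553/2048
(1,2): OLD=4022811/65536 → NEW=0, ERR=4022811/65536
(1,3): OLD=25996287/262144 → NEW=0, ERR=25996287/262144
(1,4): OLD=481941533/4194304 → NEW=0, ERR=481941533/4194304
(2,0): OLD=2847669/32768 → NEW=0, ERR=2847669/32768
(2,1): OLD=153618583/1048576 → NEW=255, ERR=-113768297/1048576
(2,2): OLD=1346556549/16777216 → NEW=0, ERR=1346556549/16777216
(2,3): OLD=56233229503/268435456 → NEW=255, ERR=-12217811777/268435456
(2,4): OLD=370194712953/4294967296 → NEW=0, ERR=370194712953/4294967296
(3,0): OLD=1875929829/16777216 → NEW=0, ERR=1875929829/16777216
(3,1): OLD=18319851137/134217728 → NEW=255, ERR=-15905669503/134217728
(3,2): OLD=137094611419/4294967296 → NEW=0, ERR=137094611419/4294967296
(3,3): OLD=1073045691715/8589934592 → NEW=0, ERR=1073045691715/8589934592
(3,4): OLD=26627776643951/137438953472 → NEW=255, ERR=-8419156491409/137438953472
(4,0): OLD=274280804171/2147483648 → NEW=0, ERR=274280804171/2147483648
(4,1): OLD=10158005309771/68719476736 → NEW=255, ERR=-7365461257909/68719476736
(4,2): OLD=62780640890309/1099511627776 → NEW=0, ERR=62780640890309/1099511627776
(4,3): OLD=3193457821300043/17592186044416 → NEW=255, ERR=-1292549620026037/17592186044416
(4,4): OLD=17879312589988493/281474976710656 → NEW=0, ERR=17879312589988493/281474976710656
(5,0): OLD=143834335576769/1099511627776 → NEW=255, ERR=-136541129506111/1099511627776
(5,1): OLD=508978257435907/8796093022208 → NEW=0, ERR=508978257435907/8796093022208
(5,2): OLD=28902938070077083/281474976710656 → NEW=0, ERR=28902938070077083/281474976710656
(5,3): OLD=129976787415309973/1125899906842624 → NEW=0, ERR=129976787415309973/1125899906842624
(5,4): OLD=2896068446426061783/18014398509481984 → NEW=255, ERR=-1697603173491844137/18014398509481984
(6,0): OLD=5916913776936241/140737488355328 → NEW=0, ERR=5916913776936241/140737488355328
(6,1): OLD=558301170803677023/4503599627370496 → NEW=0, ERR=558301170803677023/4503599627370496
(6,2): OLD=14093499457208756485/72057594037927936 → NEW=255, ERR=-4281187022462867195/72057594037927936
(6,3): OLD=60909938128466461303/1152921504606846976 → NEW=0, ERR=60909938128466461303/1152921504606846976
(6,4): OLD=1252164634633692475905/18446744073709551616 → NEW=0, ERR=1252164634633692475905/18446744073709551616
Output grid:
  Row 0: .#.#.  (3 black, running=3)
  Row 1: #....  (4 black, running=7)
  Row 2: .#.#.  (3 black, running=10)
  Row 3: .#..#  (3 black, running=13)
  Row 4: .#.#.  (3 black, running=16)
  Row 5: #...#  (3 black, running=19)
  Row 6: ..#..  (4 black, running=23)

Answer: 23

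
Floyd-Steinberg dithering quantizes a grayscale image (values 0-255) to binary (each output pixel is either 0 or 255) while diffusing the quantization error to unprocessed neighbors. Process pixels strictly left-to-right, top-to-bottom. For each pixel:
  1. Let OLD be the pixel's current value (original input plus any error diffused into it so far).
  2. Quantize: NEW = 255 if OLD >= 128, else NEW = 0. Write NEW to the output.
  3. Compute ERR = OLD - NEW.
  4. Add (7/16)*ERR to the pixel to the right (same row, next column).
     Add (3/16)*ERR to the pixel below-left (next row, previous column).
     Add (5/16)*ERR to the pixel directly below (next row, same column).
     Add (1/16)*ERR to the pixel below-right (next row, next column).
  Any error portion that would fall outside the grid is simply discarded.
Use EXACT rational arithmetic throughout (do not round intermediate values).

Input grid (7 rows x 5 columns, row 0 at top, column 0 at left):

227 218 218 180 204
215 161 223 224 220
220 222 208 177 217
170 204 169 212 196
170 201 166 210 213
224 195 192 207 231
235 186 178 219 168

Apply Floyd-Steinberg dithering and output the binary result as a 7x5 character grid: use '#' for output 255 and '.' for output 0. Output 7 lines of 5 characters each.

Answer: #####
#.###
###.#
##.##
.####
##.##
####.

Derivation:
(0,0): OLD=227 → NEW=255, ERR=-28
(0,1): OLD=823/4 → NEW=255, ERR=-197/4
(0,2): OLD=12573/64 → NEW=255, ERR=-3747/64
(0,3): OLD=158091/1024 → NEW=255, ERR=-103029/1024
(0,4): OLD=2621133/16384 → NEW=255, ERR=-1556787/16384
(1,0): OLD=12609/64 → NEW=255, ERR=-3711/64
(1,1): OLD=55047/512 → NEW=0, ERR=55047/512
(1,2): OLD=3765011/16384 → NEW=255, ERR=-412909/16384
(1,3): OLD=10489495/65536 → NEW=255, ERR=-6222185/65536
(1,4): OLD=149401829/1048576 → NEW=255, ERR=-117985051/1048576
(2,0): OLD=1818941/8192 → NEW=255, ERR=-270019/8192
(2,1): OLD=61034479/262144 → NEW=255, ERR=-5812241/262144
(2,2): OLD=752214669/4194304 → NEW=255, ERR=-317332851/4194304
(2,3): OLD=6144314455/67108864 → NEW=0, ERR=6144314455/67108864
(2,4): OLD=231885443233/1073741824 → NEW=255, ERR=-41918721887/1073741824
(3,0): OLD=652391917/4194304 → NEW=255, ERR=-417155603/4194304
(3,1): OLD=4607445737/33554432 → NEW=255, ERR=-3948934423/33554432
(3,2): OLD=117735667923/1073741824 → NEW=0, ERR=117735667923/1073741824
(3,3): OLD=593854215419/2147483648 → NEW=255, ERR=46245885179/2147483648
(3,4): OLD=6835660760071/34359738368 → NEW=255, ERR=-1926072523769/34359738368
(4,0): OLD=62735027651/536870912 → NEW=0, ERR=62735027651/536870912
(4,1): OLD=3946029754819/17179869184 → NEW=255, ERR=-434836887101/17179869184
(4,2): OLD=51092774596557/274877906944 → NEW=255, ERR=-19001091674163/274877906944
(4,3): OLD=804094082545091/4398046511104 → NEW=255, ERR=-317407777786429/4398046511104
(4,4): OLD=11628713222971861/70368744177664 → NEW=255, ERR=-6315316542332459/70368744177664
(5,0): OLD=70305744918313/274877906944 → NEW=255, ERR=211878647593/274877906944
(5,1): OLD=399716164182587/2199023255552 → NEW=255, ERR=-161034765983173/2199023255552
(5,2): OLD=8672683247956883/70368744177664 → NEW=0, ERR=8672683247956883/70368744177664
(5,3): OLD=61141803033405981/281474976710656 → NEW=255, ERR=-10634316027811299/281474976710656
(5,4): OLD=819270873102924847/4503599627370496 → NEW=255, ERR=-329147031876551633/4503599627370496
(6,0): OLD=7793698288829721/35184372088832 → NEW=255, ERR=-1178316593822439/35184372088832
(6,1): OLD=193227678479560695/1125899906842624 → NEW=255, ERR=-93876797765308425/1125899906842624
(6,2): OLD=3033178417650064653/18014398509481984 → NEW=255, ERR=-1560493202267841267/18014398509481984
(6,3): OLD=47066461361408709839/288230376151711744 → NEW=255, ERR=-26432284557277784881/288230376151711744
(6,4): OLD=473520669381881380969/4611686018427387904 → NEW=0, ERR=473520669381881380969/4611686018427387904
Row 0: #####
Row 1: #.###
Row 2: ###.#
Row 3: ##.##
Row 4: .####
Row 5: ##.##
Row 6: ####.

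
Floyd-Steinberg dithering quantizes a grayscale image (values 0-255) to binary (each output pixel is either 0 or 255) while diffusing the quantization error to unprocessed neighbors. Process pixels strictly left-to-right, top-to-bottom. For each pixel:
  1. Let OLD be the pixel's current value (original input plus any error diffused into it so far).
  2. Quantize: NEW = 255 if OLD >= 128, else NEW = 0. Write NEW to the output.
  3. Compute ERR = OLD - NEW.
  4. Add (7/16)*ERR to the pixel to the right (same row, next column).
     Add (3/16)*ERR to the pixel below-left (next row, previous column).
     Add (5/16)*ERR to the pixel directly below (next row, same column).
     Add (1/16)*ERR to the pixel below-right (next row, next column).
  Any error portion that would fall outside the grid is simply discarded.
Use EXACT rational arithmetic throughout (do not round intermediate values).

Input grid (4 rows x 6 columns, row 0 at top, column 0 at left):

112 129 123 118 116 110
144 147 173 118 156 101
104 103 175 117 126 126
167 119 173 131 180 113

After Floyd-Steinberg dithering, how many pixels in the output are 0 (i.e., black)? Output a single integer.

(0,0): OLD=112 → NEW=0, ERR=112
(0,1): OLD=178 → NEW=255, ERR=-77
(0,2): OLD=1429/16 → NEW=0, ERR=1429/16
(0,3): OLD=40211/256 → NEW=255, ERR=-25069/256
(0,4): OLD=299653/4096 → NEW=0, ERR=299653/4096
(0,5): OLD=9306531/65536 → NEW=255, ERR=-7405149/65536
(1,0): OLD=2633/16 → NEW=255, ERR=-1447/16
(1,1): OLD=13711/128 → NEW=0, ERR=13711/128
(1,2): OLD=919963/4096 → NEW=255, ERR=-124517/4096
(1,3): OLD=1530223/16384 → NEW=0, ERR=1530223/16384
(1,4): OLD=201763229/1048576 → NEW=255, ERR=-65623651/1048576
(1,5): OLD=719432507/16777216 → NEW=0, ERR=719432507/16777216
(2,0): OLD=196245/2048 → NEW=0, ERR=196245/2048
(2,1): OLD=10947415/65536 → NEW=255, ERR=-5764265/65536
(2,2): OLD=158572293/1048576 → NEW=255, ERR=-108814587/1048576
(2,3): OLD=731078109/8388608 → NEW=0, ERR=731078109/8388608
(2,4): OLD=42533314775/268435456 → NEW=255, ERR=-25917726505/268435456
(2,5): OLD=400496739665/4294967296 → NEW=0, ERR=400496739665/4294967296
(3,0): OLD=189218597/1048576 → NEW=255, ERR=-78168283/1048576
(3,1): OLD=381101601/8388608 → NEW=0, ERR=381101601/8388608
(3,2): OLD=11495101539/67108864 → NEW=255, ERR=-5617658781/67108864
(3,3): OLD=416709053561/4294967296 → NEW=0, ERR=416709053561/4294967296
(3,4): OLD=7394426638905/34359738368 → NEW=255, ERR=-1367306644935/34359738368
(3,5): OLD=65253661048759/549755813888 → NEW=0, ERR=65253661048759/549755813888
Output grid:
  Row 0: .#.#.#  (3 black, running=3)
  Row 1: #.#.#.  (3 black, running=6)
  Row 2: .##.#.  (3 black, running=9)
  Row 3: #.#.#.  (3 black, running=12)

Answer: 12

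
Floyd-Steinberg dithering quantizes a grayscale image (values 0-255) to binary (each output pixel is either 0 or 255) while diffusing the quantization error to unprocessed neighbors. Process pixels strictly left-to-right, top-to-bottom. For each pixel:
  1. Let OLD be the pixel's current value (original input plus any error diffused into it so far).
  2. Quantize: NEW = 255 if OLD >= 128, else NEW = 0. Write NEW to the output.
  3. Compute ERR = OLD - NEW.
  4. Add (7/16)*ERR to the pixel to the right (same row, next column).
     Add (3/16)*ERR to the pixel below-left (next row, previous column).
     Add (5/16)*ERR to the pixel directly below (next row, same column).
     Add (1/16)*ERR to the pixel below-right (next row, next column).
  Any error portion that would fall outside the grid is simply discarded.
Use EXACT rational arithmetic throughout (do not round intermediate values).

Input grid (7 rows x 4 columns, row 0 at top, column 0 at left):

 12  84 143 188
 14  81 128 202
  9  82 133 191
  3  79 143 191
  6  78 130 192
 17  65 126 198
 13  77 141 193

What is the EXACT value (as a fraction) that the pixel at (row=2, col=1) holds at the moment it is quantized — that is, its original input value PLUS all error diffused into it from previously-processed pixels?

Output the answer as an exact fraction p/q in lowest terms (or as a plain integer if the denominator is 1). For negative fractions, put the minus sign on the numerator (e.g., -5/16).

(0,0): OLD=12 → NEW=0, ERR=12
(0,1): OLD=357/4 → NEW=0, ERR=357/4
(0,2): OLD=11651/64 → NEW=255, ERR=-4669/64
(0,3): OLD=159829/1024 → NEW=255, ERR=-101291/1024
(1,0): OLD=2207/64 → NEW=0, ERR=2207/64
(1,1): OLD=56857/512 → NEW=0, ERR=56857/512
(1,2): OLD=2307149/16384 → NEW=255, ERR=-1870771/16384
(1,3): OLD=30559147/262144 → NEW=0, ERR=30559147/262144
(2,0): OLD=332579/8192 → NEW=0, ERR=332579/8192
(2,1): OLD=30201713/262144 → NEW=0, ERR=30201713/262144
Target (2,1): original=82, with diffused error = 30201713/262144

Answer: 30201713/262144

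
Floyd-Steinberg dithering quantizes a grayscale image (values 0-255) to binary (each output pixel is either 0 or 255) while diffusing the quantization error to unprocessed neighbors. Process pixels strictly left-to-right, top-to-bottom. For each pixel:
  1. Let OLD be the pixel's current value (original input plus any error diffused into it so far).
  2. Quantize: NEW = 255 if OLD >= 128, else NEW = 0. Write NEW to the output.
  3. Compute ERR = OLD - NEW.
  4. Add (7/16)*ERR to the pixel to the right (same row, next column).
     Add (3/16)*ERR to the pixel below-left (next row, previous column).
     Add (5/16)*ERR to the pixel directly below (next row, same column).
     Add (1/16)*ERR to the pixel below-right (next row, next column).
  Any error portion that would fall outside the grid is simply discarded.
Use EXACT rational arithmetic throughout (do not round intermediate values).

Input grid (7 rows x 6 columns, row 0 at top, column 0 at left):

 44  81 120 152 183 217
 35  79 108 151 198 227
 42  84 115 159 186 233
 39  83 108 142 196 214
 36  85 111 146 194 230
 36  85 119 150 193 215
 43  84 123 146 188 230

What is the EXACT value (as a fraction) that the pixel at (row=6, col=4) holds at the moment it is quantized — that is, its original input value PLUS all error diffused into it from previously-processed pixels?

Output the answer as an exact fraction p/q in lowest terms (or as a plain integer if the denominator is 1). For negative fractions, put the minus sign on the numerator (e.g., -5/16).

(0,0): OLD=44 → NEW=0, ERR=44
(0,1): OLD=401/4 → NEW=0, ERR=401/4
(0,2): OLD=10487/64 → NEW=255, ERR=-5833/64
(0,3): OLD=114817/1024 → NEW=0, ERR=114817/1024
(0,4): OLD=3801991/16384 → NEW=255, ERR=-375929/16384
(0,5): OLD=54253745/262144 → NEW=255, ERR=-12592975/262144
(1,0): OLD=4323/64 → NEW=0, ERR=4323/64
(1,1): OLD=64277/512 → NEW=0, ERR=64277/512
(1,2): OLD=2649817/16384 → NEW=255, ERR=-1528103/16384
(1,3): OLD=8862837/65536 → NEW=255, ERR=-7848843/65536
(1,4): OLD=572244495/4194304 → NEW=255, ERR=-497303025/4194304
(1,5): OLD=10648915129/67108864 → NEW=255, ERR=-6463845191/67108864
(2,0): OLD=709815/8192 → NEW=0, ERR=709815/8192
(2,1): OLD=38764205/262144 → NEW=255, ERR=-28082515/262144
(2,2): OLD=102242823/4194304 → NEW=0, ERR=102242823/4194304
(2,3): OLD=3495637967/33554432 → NEW=0, ERR=3495637967/33554432
(2,4): OLD=181441917997/1073741824 → NEW=255, ERR=-92362247123/1073741824
(2,5): OLD=2711956600331/17179869184 → NEW=255, ERR=-1668910041589/17179869184
(3,0): OLD=192900711/4194304 → NEW=0, ERR=192900711/4194304
(3,1): OLD=2671946619/33554432 → NEW=0, ERR=2671946619/33554432
(3,2): OLD=43833874865/268435456 → NEW=255, ERR=-24617166415/268435456
(3,3): OLD=2058650260547/17179869184 → NEW=0, ERR=2058650260547/17179869184
(3,4): OLD=28840339164675/137438953472 → NEW=255, ERR=-6206593970685/137438953472
(3,5): OLD=348566049598029/2199023255552 → NEW=255, ERR=-212184880567731/2199023255552
(4,0): OLD=35059221129/536870912 → NEW=0, ERR=35059221129/536870912
(4,1): OLD=1066303010261/8589934592 → NEW=0, ERR=1066303010261/8589934592
(4,2): OLD=45106184012207/274877906944 → NEW=255, ERR=-24987682258513/274877906944
(4,3): OLD=569445493422283/4398046511104 → NEW=255, ERR=-552056366909237/4398046511104
(4,4): OLD=8047991950086203/70368744177664 → NEW=0, ERR=8047991950086203/70368744177664
(4,5): OLD=278165565220579261/1125899906842624 → NEW=255, ERR=-8938911024289859/1125899906842624
(5,0): OLD=10951449046095/137438953472 → NEW=0, ERR=10951449046095/137438953472
(5,1): OLD=640749996173439/4398046511104 → NEW=255, ERR=-480751864158081/4398046511104
(5,2): OLD=949690483940165/35184372088832 → NEW=0, ERR=949690483940165/35184372088832
(5,3): OLD=155763272640896231/1125899906842624 → NEW=255, ERR=-131341203603972889/1125899906842624
(5,4): OLD=379135835013434335/2251799813685248 → NEW=255, ERR=-195073117476303905/2251799813685248
(5,5): OLD=6548826168902985691/36028797018963968 → NEW=255, ERR=-2638517070932826149/36028797018963968
(6,0): OLD=3335832254540509/70368744177664 → NEW=0, ERR=3335832254540509/70368744177664
(6,1): OLD=90771553639159129/1125899906842624 → NEW=0, ERR=90771553639159129/1125899906842624
(6,2): OLD=621506570383609233/4503599627370496 → NEW=255, ERR=-526911334595867247/4503599627370496
(6,3): OLD=3156326992373467837/72057594037927936 → NEW=0, ERR=3156326992373467837/72057594037927936
(6,4): OLD=183394893560241659757/1152921504606846976 → NEW=255, ERR=-110600090114504319123/1152921504606846976
Target (6,4): original=188, with diffused error = 183394893560241659757/1152921504606846976

Answer: 183394893560241659757/1152921504606846976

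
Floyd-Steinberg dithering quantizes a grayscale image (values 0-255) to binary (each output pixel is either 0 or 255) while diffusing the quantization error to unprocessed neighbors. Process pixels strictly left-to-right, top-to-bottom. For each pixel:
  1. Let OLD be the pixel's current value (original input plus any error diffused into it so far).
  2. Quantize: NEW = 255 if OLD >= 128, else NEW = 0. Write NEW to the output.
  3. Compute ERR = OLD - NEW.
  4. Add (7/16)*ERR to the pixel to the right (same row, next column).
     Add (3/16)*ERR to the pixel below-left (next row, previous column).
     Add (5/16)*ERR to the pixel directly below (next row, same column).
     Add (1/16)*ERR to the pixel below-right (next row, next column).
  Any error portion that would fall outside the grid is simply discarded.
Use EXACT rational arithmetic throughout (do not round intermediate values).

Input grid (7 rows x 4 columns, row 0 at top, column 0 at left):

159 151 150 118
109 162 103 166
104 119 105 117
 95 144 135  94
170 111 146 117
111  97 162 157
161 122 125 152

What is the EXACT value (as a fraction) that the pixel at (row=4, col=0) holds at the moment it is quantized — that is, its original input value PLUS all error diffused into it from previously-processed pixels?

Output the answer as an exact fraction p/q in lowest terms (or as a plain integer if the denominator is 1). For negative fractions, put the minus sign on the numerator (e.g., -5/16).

(0,0): OLD=159 → NEW=255, ERR=-96
(0,1): OLD=109 → NEW=0, ERR=109
(0,2): OLD=3163/16 → NEW=255, ERR=-917/16
(0,3): OLD=23789/256 → NEW=0, ERR=23789/256
(1,0): OLD=1591/16 → NEW=0, ERR=1591/16
(1,1): OLD=28521/128 → NEW=255, ERR=-4119/128
(1,2): OLD=390133/4096 → NEW=0, ERR=390133/4096
(1,3): OLD=15278275/65536 → NEW=255, ERR=-1433405/65536
(2,0): OLD=264275/2048 → NEW=255, ERR=-257965/2048
(2,1): OLD=5105929/65536 → NEW=0, ERR=5105929/65536
(2,2): OLD=21330435/131072 → NEW=255, ERR=-12092925/131072
(2,3): OLD=158866515/2097152 → NEW=0, ERR=158866515/2097152
(3,0): OLD=73658107/1048576 → NEW=0, ERR=73658107/1048576
(3,1): OLD=2917691893/16777216 → NEW=255, ERR=-1360498187/16777216
(3,2): OLD=24095741435/268435456 → NEW=0, ERR=24095741435/268435456
(3,3): OLD=649305375069/4294967296 → NEW=255, ERR=-445911285411/4294967296
(4,0): OLD=47445181519/268435456 → NEW=255, ERR=-21005859761/268435456
Target (4,0): original=170, with diffused error = 47445181519/268435456

Answer: 47445181519/268435456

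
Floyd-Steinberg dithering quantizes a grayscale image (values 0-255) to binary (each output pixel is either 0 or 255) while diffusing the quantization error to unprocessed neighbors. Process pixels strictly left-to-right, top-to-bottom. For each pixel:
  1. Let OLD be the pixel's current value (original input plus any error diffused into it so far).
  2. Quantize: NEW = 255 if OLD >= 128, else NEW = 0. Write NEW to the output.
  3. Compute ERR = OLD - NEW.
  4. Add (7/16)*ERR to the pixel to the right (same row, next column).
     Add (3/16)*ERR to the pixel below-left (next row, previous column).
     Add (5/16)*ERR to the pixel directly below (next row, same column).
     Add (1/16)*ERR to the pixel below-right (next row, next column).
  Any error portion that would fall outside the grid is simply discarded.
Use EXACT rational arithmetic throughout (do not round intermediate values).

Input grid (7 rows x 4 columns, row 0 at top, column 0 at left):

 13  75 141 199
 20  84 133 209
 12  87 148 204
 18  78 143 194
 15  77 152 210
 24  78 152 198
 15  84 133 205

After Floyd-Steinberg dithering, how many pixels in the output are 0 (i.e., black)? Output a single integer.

Answer: 16

Derivation:
(0,0): OLD=13 → NEW=0, ERR=13
(0,1): OLD=1291/16 → NEW=0, ERR=1291/16
(0,2): OLD=45133/256 → NEW=255, ERR=-20147/256
(0,3): OLD=674075/4096 → NEW=255, ERR=-370405/4096
(1,0): OLD=10033/256 → NEW=0, ERR=10033/256
(1,1): OLD=230231/2048 → NEW=0, ERR=230231/2048
(1,2): OLD=9547043/65536 → NEW=255, ERR=-7164637/65536
(1,3): OLD=134209893/1048576 → NEW=0, ERR=134209893/1048576
(2,0): OLD=1485229/32768 → NEW=0, ERR=1485229/32768
(2,1): OLD=129930815/1048576 → NEW=0, ERR=129930815/1048576
(2,2): OLD=417485083/2097152 → NEW=255, ERR=-117288677/2097152
(2,3): OLD=7136913935/33554432 → NEW=255, ERR=-1419466225/33554432
(3,0): OLD=929418973/16777216 → NEW=0, ERR=929418973/16777216
(3,1): OLD=35783872579/268435456 → NEW=255, ERR=-32667168701/268435456
(3,2): OLD=309640488381/4294967296 → NEW=0, ERR=309640488381/4294967296
(3,3): OLD=14350396310955/68719476736 → NEW=255, ERR=-3173070256725/68719476736
(4,0): OLD=40776521177/4294967296 → NEW=0, ERR=40776521177/4294967296
(4,1): OLD=2065157291531/34359738368 → NEW=0, ERR=2065157291531/34359738368
(4,2): OLD=202927202616235/1099511627776 → NEW=255, ERR=-77448262466645/1099511627776
(4,3): OLD=2977643576548381/17592186044416 → NEW=255, ERR=-1508363864777699/17592186044416
(5,0): OLD=21020672254985/549755813888 → NEW=0, ERR=21020672254985/549755813888
(5,1): OLD=1774999091700575/17592186044416 → NEW=0, ERR=1774999091700575/17592186044416
(5,2): OLD=1423299938860091/8796093022208 → NEW=255, ERR=-819703781802949/8796093022208
(5,3): OLD=35475200920113787/281474976710656 → NEW=0, ERR=35475200920113787/281474976710656
(6,0): OLD=12910429486559165/281474976710656 → NEW=0, ERR=12910429486559165/281474976710656
(6,1): OLD=542746323582551035/4503599627370496 → NEW=0, ERR=542746323582551035/4503599627370496
(6,2): OLD=13441652002347532269/72057594037927936 → NEW=255, ERR=-4933034477324091411/72057594037927936
(6,3): OLD=240510910900350879355/1152921504606846976 → NEW=255, ERR=-53484072774395099525/1152921504606846976
Output grid:
  Row 0: ..##  (2 black, running=2)
  Row 1: ..#.  (3 black, running=5)
  Row 2: ..##  (2 black, running=7)
  Row 3: .#.#  (2 black, running=9)
  Row 4: ..##  (2 black, running=11)
  Row 5: ..#.  (3 black, running=14)
  Row 6: ..##  (2 black, running=16)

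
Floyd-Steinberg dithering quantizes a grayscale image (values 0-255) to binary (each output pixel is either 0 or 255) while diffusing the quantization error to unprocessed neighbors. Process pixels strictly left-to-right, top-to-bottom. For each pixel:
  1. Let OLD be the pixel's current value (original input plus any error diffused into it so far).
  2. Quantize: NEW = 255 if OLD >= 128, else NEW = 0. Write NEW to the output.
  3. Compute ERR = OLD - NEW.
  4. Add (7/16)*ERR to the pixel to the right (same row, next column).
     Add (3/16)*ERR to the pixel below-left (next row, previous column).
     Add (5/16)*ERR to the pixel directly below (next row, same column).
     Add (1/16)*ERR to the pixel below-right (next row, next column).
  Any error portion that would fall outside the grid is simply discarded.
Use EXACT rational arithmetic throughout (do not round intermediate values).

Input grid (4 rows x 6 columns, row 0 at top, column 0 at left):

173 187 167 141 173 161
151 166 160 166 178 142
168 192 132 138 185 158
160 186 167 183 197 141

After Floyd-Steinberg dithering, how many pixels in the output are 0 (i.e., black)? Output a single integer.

Answer: 8

Derivation:
(0,0): OLD=173 → NEW=255, ERR=-82
(0,1): OLD=1209/8 → NEW=255, ERR=-831/8
(0,2): OLD=15559/128 → NEW=0, ERR=15559/128
(0,3): OLD=397681/2048 → NEW=255, ERR=-124559/2048
(0,4): OLD=4796951/32768 → NEW=255, ERR=-3558889/32768
(0,5): OLD=59498145/524288 → NEW=0, ERR=59498145/524288
(1,0): OLD=13555/128 → NEW=0, ERR=13555/128
(1,1): OLD=202277/1024 → NEW=255, ERR=-58843/1024
(1,2): OLD=5077385/32768 → NEW=255, ERR=-3278455/32768
(1,3): OLD=11856085/131072 → NEW=0, ERR=11856085/131072
(1,4): OLD=1687038815/8388608 → NEW=255, ERR=-452056225/8388608
(1,5): OLD=19743299817/134217728 → NEW=255, ERR=-14482220823/134217728
(2,0): OLD=3118183/16384 → NEW=255, ERR=-1059737/16384
(2,1): OLD=70046813/524288 → NEW=255, ERR=-63646627/524288
(2,2): OLD=511638871/8388608 → NEW=0, ERR=511638871/8388608
(2,3): OLD=11851006303/67108864 → NEW=255, ERR=-5261754017/67108864
(2,4): OLD=256149389213/2147483648 → NEW=0, ERR=256149389213/2147483648
(2,5): OLD=5947580327195/34359738368 → NEW=255, ERR=-2814152956645/34359738368
(3,0): OLD=981679479/8388608 → NEW=0, ERR=981679479/8388608
(3,1): OLD=13868427435/67108864 → NEW=255, ERR=-3244332885/67108864
(3,2): OLD=76569039473/536870912 → NEW=255, ERR=-60333043087/536870912
(3,3): OLD=4656053990803/34359738368 → NEW=255, ERR=-4105679293037/34359738368
(3,4): OLD=44458807247539/274877906944 → NEW=255, ERR=-25635059023181/274877906944
(3,5): OLD=360900148456861/4398046511104 → NEW=0, ERR=360900148456861/4398046511104
Output grid:
  Row 0: ##.##.  (2 black, running=2)
  Row 1: .##.##  (2 black, running=4)
  Row 2: ##.#.#  (2 black, running=6)
  Row 3: .####.  (2 black, running=8)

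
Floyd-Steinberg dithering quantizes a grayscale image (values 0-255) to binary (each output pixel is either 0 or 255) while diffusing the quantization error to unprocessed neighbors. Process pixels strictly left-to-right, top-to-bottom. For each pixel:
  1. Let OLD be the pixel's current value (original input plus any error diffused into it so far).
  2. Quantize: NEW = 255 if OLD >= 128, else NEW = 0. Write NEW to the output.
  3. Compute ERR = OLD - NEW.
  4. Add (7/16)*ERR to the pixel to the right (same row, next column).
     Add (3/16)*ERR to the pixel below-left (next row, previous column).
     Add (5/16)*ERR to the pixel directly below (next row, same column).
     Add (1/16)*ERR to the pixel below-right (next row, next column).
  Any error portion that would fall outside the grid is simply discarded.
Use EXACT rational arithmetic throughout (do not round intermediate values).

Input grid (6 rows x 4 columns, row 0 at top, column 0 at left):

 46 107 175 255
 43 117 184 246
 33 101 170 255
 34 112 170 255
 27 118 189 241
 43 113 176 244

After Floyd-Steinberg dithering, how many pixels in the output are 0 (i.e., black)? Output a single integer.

(0,0): OLD=46 → NEW=0, ERR=46
(0,1): OLD=1017/8 → NEW=0, ERR=1017/8
(0,2): OLD=29519/128 → NEW=255, ERR=-3121/128
(0,3): OLD=500393/2048 → NEW=255, ERR=-21847/2048
(1,0): OLD=10395/128 → NEW=0, ERR=10395/128
(1,1): OLD=195133/1024 → NEW=255, ERR=-65987/1024
(1,2): OLD=5050625/32768 → NEW=255, ERR=-3305215/32768
(1,3): OLD=103291607/524288 → NEW=255, ERR=-30401833/524288
(2,0): OLD=758511/16384 → NEW=0, ERR=758511/16384
(2,1): OLD=45759797/524288 → NEW=0, ERR=45759797/524288
(2,2): OLD=169621737/1048576 → NEW=255, ERR=-97765143/1048576
(2,3): OLD=3184048869/16777216 → NEW=255, ERR=-1094141211/16777216
(3,0): OLD=543853823/8388608 → NEW=0, ERR=543853823/8388608
(3,1): OLD=20542140257/134217728 → NEW=255, ERR=-13683380383/134217728
(3,2): OLD=192173984927/2147483648 → NEW=0, ERR=192173984927/2147483648
(3,3): OLD=9206477790425/34359738368 → NEW=255, ERR=444744506585/34359738368
(4,0): OLD=60440223187/2147483648 → NEW=0, ERR=60440223187/2147483648
(4,1): OLD=2049304396281/17179869184 → NEW=0, ERR=2049304396281/17179869184
(4,2): OLD=145799317308633/549755813888 → NEW=255, ERR=5611584767193/549755813888
(4,3): OLD=2243915612390591/8796093022208 → NEW=255, ERR=911891727551/8796093022208
(5,0): OLD=20385272114915/274877906944 → NEW=0, ERR=20385272114915/274877906944
(5,1): OLD=1639548475960725/8796093022208 → NEW=255, ERR=-603455244702315/8796093022208
(5,2): OLD=688953673283609/4398046511104 → NEW=255, ERR=-432548187047911/4398046511104
(5,3): OLD=28378617354942121/140737488355328 → NEW=255, ERR=-7509442175666519/140737488355328
Output grid:
  Row 0: ..##  (2 black, running=2)
  Row 1: .###  (1 black, running=3)
  Row 2: ..##  (2 black, running=5)
  Row 3: .#.#  (2 black, running=7)
  Row 4: ..##  (2 black, running=9)
  Row 5: .###  (1 black, running=10)

Answer: 10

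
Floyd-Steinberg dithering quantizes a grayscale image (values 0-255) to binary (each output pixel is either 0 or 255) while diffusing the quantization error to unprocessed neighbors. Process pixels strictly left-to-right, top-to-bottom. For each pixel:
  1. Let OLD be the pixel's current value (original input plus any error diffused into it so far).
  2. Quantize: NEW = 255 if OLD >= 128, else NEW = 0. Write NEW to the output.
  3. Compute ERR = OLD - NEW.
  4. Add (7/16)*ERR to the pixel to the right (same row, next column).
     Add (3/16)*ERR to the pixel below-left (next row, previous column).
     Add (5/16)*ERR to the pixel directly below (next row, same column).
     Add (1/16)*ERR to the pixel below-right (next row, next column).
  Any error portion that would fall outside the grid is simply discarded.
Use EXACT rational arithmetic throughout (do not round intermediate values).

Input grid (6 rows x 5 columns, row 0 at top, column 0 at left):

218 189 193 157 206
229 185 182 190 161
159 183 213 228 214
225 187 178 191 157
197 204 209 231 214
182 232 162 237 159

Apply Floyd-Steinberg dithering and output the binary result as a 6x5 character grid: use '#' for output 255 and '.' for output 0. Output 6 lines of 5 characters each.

(0,0): OLD=218 → NEW=255, ERR=-37
(0,1): OLD=2765/16 → NEW=255, ERR=-1315/16
(0,2): OLD=40203/256 → NEW=255, ERR=-25077/256
(0,3): OLD=467533/4096 → NEW=0, ERR=467533/4096
(0,4): OLD=16773147/65536 → NEW=255, ERR=61467/65536
(1,0): OLD=51719/256 → NEW=255, ERR=-13561/256
(1,1): OLD=236465/2048 → NEW=0, ERR=236465/2048
(1,2): OLD=14297861/65536 → NEW=255, ERR=-2413819/65536
(1,3): OLD=53375009/262144 → NEW=255, ERR=-13471711/262144
(1,4): OLD=612132419/4194304 → NEW=255, ERR=-457415101/4194304
(2,0): OLD=5377067/32768 → NEW=255, ERR=-2978773/32768
(2,1): OLD=177307913/1048576 → NEW=255, ERR=-90078967/1048576
(2,2): OLD=2709298267/16777216 → NEW=255, ERR=-1568891813/16777216
(2,3): OLD=39803174881/268435456 → NEW=255, ERR=-28647866399/268435456
(2,4): OLD=558420072167/4294967296 → NEW=255, ERR=-536796588313/4294967296
(3,0): OLD=3028033019/16777216 → NEW=255, ERR=-1250157061/16777216
(3,1): OLD=14004103135/134217728 → NEW=0, ERR=14004103135/134217728
(3,2): OLD=726046462789/4294967296 → NEW=255, ERR=-369170197691/4294967296
(3,3): OLD=779671661469/8589934592 → NEW=0, ERR=779671661469/8589934592
(3,4): OLD=20750919717489/137438953472 → NEW=255, ERR=-14296013417871/137438953472
(4,0): OLD=415060305621/2147483648 → NEW=255, ERR=-132548024619/2147483648
(4,1): OLD=12976206610389/68719476736 → NEW=255, ERR=-4547259957291/68719476736
(4,2): OLD=194315715369243/1099511627776 → NEW=255, ERR=-86059749713637/1099511627776
(4,3): OLD=3522754698966997/17592186044416 → NEW=255, ERR=-963252742359083/17592186044416
(4,4): OLD=45940194794817875/281474976710656 → NEW=255, ERR=-25835924266399405/281474976710656
(5,0): OLD=165261652444319/1099511627776 → NEW=255, ERR=-115113812638561/1099511627776
(5,1): OLD=1292882919752733/8796093022208 → NEW=255, ERR=-950120800910307/8796093022208
(5,2): OLD=21358618261147269/281474976710656 → NEW=0, ERR=21358618261147269/281474976710656
(5,3): OLD=260066037850055627/1125899906842624 → NEW=255, ERR=-27038438394813493/1125899906842624
(5,4): OLD=2096653633404971593/18014398509481984 → NEW=0, ERR=2096653633404971593/18014398509481984
Row 0: ###.#
Row 1: #.###
Row 2: #####
Row 3: #.#.#
Row 4: #####
Row 5: ##.#.

Answer: ###.#
#.###
#####
#.#.#
#####
##.#.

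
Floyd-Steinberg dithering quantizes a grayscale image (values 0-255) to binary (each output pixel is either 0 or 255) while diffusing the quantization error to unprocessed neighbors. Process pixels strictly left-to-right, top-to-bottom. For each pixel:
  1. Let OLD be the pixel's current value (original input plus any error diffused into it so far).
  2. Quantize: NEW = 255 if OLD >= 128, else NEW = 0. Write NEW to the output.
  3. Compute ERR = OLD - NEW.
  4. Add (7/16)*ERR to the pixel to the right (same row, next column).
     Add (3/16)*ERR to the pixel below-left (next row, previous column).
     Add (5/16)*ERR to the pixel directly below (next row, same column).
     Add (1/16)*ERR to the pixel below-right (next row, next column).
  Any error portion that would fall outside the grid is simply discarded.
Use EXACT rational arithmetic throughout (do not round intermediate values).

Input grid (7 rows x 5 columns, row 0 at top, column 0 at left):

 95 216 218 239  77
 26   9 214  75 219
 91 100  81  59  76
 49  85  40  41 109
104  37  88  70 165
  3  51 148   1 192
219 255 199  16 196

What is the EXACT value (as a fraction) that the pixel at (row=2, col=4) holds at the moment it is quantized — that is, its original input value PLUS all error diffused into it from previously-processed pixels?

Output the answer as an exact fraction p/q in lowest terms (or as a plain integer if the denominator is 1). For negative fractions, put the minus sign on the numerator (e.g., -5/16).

(0,0): OLD=95 → NEW=0, ERR=95
(0,1): OLD=4121/16 → NEW=255, ERR=41/16
(0,2): OLD=56095/256 → NEW=255, ERR=-9185/256
(0,3): OLD=914649/4096 → NEW=255, ERR=-129831/4096
(0,4): OLD=4137455/65536 → NEW=0, ERR=4137455/65536
(1,0): OLD=14379/256 → NEW=0, ERR=14379/256
(1,1): OLD=68781/2048 → NEW=0, ERR=68781/2048
(1,2): OLD=13873841/65536 → NEW=255, ERR=-2837839/65536
(1,3): OLD=14613213/262144 → NEW=0, ERR=14613213/262144
(1,4): OLD=1095284983/4194304 → NEW=255, ERR=25737463/4194304
(2,0): OLD=3763391/32768 → NEW=0, ERR=3763391/32768
(2,1): OLD=163717541/1048576 → NEW=255, ERR=-103669339/1048576
(2,2): OLD=616816431/16777216 → NEW=0, ERR=616816431/16777216
(2,3): OLD=24413997853/268435456 → NEW=0, ERR=24413997853/268435456
(2,4): OLD=520515417739/4294967296 → NEW=0, ERR=520515417739/4294967296
Target (2,4): original=76, with diffused error = 520515417739/4294967296

Answer: 520515417739/4294967296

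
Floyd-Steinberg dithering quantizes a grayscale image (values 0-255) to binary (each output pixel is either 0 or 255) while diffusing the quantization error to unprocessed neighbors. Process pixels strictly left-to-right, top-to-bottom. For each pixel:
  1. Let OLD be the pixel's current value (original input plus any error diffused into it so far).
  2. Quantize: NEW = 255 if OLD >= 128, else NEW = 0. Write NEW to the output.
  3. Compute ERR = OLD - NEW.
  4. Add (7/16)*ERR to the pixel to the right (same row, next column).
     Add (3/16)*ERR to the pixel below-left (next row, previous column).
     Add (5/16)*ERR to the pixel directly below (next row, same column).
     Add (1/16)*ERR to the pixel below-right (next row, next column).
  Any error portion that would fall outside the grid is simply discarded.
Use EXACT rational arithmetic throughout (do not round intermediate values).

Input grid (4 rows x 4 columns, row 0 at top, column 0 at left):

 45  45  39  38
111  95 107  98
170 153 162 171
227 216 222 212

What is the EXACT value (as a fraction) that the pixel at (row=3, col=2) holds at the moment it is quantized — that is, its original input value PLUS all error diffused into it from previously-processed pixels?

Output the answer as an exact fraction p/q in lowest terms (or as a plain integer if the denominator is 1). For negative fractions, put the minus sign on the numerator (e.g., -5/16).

(0,0): OLD=45 → NEW=0, ERR=45
(0,1): OLD=1035/16 → NEW=0, ERR=1035/16
(0,2): OLD=17229/256 → NEW=0, ERR=17229/256
(0,3): OLD=276251/4096 → NEW=0, ERR=276251/4096
(1,0): OLD=35121/256 → NEW=255, ERR=-30159/256
(1,1): OLD=162007/2048 → NEW=0, ERR=162007/2048
(1,2): OLD=11752483/65536 → NEW=255, ERR=-4959197/65536
(1,3): OLD=94556773/1048576 → NEW=0, ERR=94556773/1048576
(2,0): OLD=4850221/32768 → NEW=255, ERR=-3505619/32768
(2,1): OLD=114676287/1048576 → NEW=0, ERR=114676287/1048576
(2,2): OLD=436315643/2097152 → NEW=255, ERR=-98458117/2097152
(2,3): OLD=5835474479/33554432 → NEW=255, ERR=-2720905681/33554432
(3,0): OLD=3591557853/16777216 → NEW=255, ERR=-686632227/16777216
(3,1): OLD=58191864131/268435456 → NEW=255, ERR=-10259177149/268435456
(3,2): OLD=782710697917/4294967296 → NEW=255, ERR=-312505962563/4294967296
Target (3,2): original=222, with diffused error = 782710697917/4294967296

Answer: 782710697917/4294967296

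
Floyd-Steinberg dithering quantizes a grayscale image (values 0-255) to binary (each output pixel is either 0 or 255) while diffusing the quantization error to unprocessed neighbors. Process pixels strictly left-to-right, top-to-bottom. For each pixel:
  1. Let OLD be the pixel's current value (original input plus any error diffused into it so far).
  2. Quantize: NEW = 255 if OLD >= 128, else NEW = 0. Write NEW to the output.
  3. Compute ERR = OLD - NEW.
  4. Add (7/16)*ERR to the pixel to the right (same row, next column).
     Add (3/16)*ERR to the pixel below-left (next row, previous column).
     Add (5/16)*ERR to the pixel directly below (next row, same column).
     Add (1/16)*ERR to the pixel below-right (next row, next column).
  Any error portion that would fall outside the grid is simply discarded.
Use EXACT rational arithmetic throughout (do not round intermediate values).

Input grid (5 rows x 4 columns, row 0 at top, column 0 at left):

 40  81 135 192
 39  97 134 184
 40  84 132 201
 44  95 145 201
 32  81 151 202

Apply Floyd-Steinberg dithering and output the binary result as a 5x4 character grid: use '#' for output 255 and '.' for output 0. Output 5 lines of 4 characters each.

Answer: ..##
.#.#
..##
.#.#
..##

Derivation:
(0,0): OLD=40 → NEW=0, ERR=40
(0,1): OLD=197/2 → NEW=0, ERR=197/2
(0,2): OLD=5699/32 → NEW=255, ERR=-2461/32
(0,3): OLD=81077/512 → NEW=255, ERR=-49483/512
(1,0): OLD=2239/32 → NEW=0, ERR=2239/32
(1,1): OLD=37497/256 → NEW=255, ERR=-27783/256
(1,2): OLD=413869/8192 → NEW=0, ERR=413869/8192
(1,3): OLD=22425675/131072 → NEW=255, ERR=-10997685/131072
(2,0): OLD=170051/4096 → NEW=0, ERR=170051/4096
(2,1): OLD=10760273/131072 → NEW=0, ERR=10760273/131072
(2,2): OLD=42254693/262144 → NEW=255, ERR=-24592027/262144
(2,3): OLD=574177873/4194304 → NEW=255, ERR=-495369647/4194304
(3,0): OLD=151763667/2097152 → NEW=0, ERR=151763667/2097152
(3,1): OLD=4607696013/33554432 → NEW=255, ERR=-3948684147/33554432
(3,2): OLD=25332354291/536870912 → NEW=0, ERR=25332354291/536870912
(3,3): OLD=1536502287653/8589934592 → NEW=255, ERR=-653931033307/8589934592
(4,0): OLD=17474910103/536870912 → NEW=0, ERR=17474910103/536870912
(4,1): OLD=308531451269/4294967296 → NEW=0, ERR=308531451269/4294967296
(4,2): OLD=24126654393765/137438953472 → NEW=255, ERR=-10920278741595/137438953472
(4,3): OLD=321931346464275/2199023255552 → NEW=255, ERR=-238819583701485/2199023255552
Row 0: ..##
Row 1: .#.#
Row 2: ..##
Row 3: .#.#
Row 4: ..##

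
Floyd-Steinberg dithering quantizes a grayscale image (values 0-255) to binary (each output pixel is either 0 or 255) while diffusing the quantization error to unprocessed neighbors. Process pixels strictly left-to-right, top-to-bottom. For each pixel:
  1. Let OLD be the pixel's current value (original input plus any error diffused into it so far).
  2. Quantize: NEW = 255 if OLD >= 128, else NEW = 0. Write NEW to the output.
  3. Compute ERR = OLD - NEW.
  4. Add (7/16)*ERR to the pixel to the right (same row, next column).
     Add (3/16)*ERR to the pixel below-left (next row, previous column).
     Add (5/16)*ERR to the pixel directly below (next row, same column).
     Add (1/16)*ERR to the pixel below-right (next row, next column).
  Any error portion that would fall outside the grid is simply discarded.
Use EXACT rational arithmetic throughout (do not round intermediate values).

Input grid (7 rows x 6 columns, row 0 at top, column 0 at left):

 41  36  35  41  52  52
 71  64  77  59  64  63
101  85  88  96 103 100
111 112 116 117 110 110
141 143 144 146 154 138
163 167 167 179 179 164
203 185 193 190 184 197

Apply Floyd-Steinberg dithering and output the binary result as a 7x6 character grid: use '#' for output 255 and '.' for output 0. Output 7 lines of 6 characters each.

(0,0): OLD=41 → NEW=0, ERR=41
(0,1): OLD=863/16 → NEW=0, ERR=863/16
(0,2): OLD=15001/256 → NEW=0, ERR=15001/256
(0,3): OLD=272943/4096 → NEW=0, ERR=272943/4096
(0,4): OLD=5318473/65536 → NEW=0, ERR=5318473/65536
(0,5): OLD=91755263/1048576 → NEW=0, ERR=91755263/1048576
(1,0): OLD=24045/256 → NEW=0, ERR=24045/256
(1,1): OLD=277499/2048 → NEW=255, ERR=-244741/2048
(1,2): OLD=3859735/65536 → NEW=0, ERR=3859735/65536
(1,3): OLD=32628811/262144 → NEW=0, ERR=32628811/262144
(1,4): OLD=2757965569/16777216 → NEW=255, ERR=-1520224511/16777216
(1,5): OLD=14971812279/268435456 → NEW=0, ERR=14971812279/268435456
(2,0): OLD=3537145/32768 → NEW=0, ERR=3537145/32768
(2,1): OLD=117225155/1048576 → NEW=0, ERR=117225155/1048576
(2,2): OLD=2871988233/16777216 → NEW=255, ERR=-1406201847/16777216
(2,3): OLD=11397514497/134217728 → NEW=0, ERR=11397514497/134217728
(2,4): OLD=558656212867/4294967296 → NEW=255, ERR=-536560447613/4294967296
(2,5): OLD=3924592047813/68719476736 → NEW=0, ERR=3924592047813/68719476736
(3,0): OLD=2779889641/16777216 → NEW=255, ERR=-1498300439/16777216
(3,1): OLD=13273546549/134217728 → NEW=0, ERR=13273546549/134217728
(3,2): OLD=167486109231/1073741824 → NEW=255, ERR=-106318055889/1073741824
(3,3): OLD=4917206517069/68719476736 → NEW=0, ERR=4917206517069/68719476736
(3,4): OLD=65025596215853/549755813888 → NEW=0, ERR=65025596215853/549755813888
(3,5): OLD=1511053350571907/8796093022208 → NEW=255, ERR=-731950370091133/8796093022208
(4,0): OLD=282683816455/2147483648 → NEW=255, ERR=-264924513785/2147483648
(4,1): OLD=3291163922523/34359738368 → NEW=0, ERR=3291163922523/34359738368
(4,2): OLD=191931866814881/1099511627776 → NEW=255, ERR=-88443598267999/1099511627776
(4,3): OLD=2624014384039045/17592186044416 → NEW=255, ERR=-1861993057287035/17592186044416
(4,4): OLD=37584393054791125/281474976710656 → NEW=255, ERR=-34191726006426155/281474976710656
(4,5): OLD=298335712580080819/4503599627370496 → NEW=0, ERR=298335712580080819/4503599627370496
(5,0): OLD=78289728328513/549755813888 → NEW=255, ERR=-61898004212927/549755813888
(5,1): OLD=2196937092178257/17592186044416 → NEW=0, ERR=2196937092178257/17592186044416
(5,2): OLD=25704244825479051/140737488355328 → NEW=255, ERR=-10183814705129589/140737488355328
(5,3): OLD=389394743668655529/4503599627370496 → NEW=0, ERR=389394743668655529/4503599627370496
(5,4): OLD=1663383921628794793/9007199254740992 → NEW=255, ERR=-633451888330158167/9007199254740992
(5,5): OLD=21089949519724427069/144115188075855872 → NEW=255, ERR=-15659423439618820291/144115188075855872
(6,0): OLD=53826550874729619/281474976710656 → NEW=255, ERR=-17949568186487661/281474976710656
(6,1): OLD=790479254744592535/4503599627370496 → NEW=255, ERR=-357938650234883945/4503599627370496
(6,2): OLD=2875683717864692543/18014398509481984 → NEW=255, ERR=-1717987902053213377/18014398509481984
(6,3): OLD=45421511415588311907/288230376151711744 → NEW=255, ERR=-28077234503098182813/288230376151711744
(6,4): OLD=481622006693207820035/4611686018427387904 → NEW=0, ERR=481622006693207820035/4611686018427387904
(6,5): OLD=15077553259771529185589/73786976294838206464 → NEW=255, ERR=-3738125695412213462731/73786976294838206464
Row 0: ......
Row 1: .#..#.
Row 2: ..#.#.
Row 3: #.#..#
Row 4: #.###.
Row 5: #.#.##
Row 6: ####.#

Answer: ......
.#..#.
..#.#.
#.#..#
#.###.
#.#.##
####.#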